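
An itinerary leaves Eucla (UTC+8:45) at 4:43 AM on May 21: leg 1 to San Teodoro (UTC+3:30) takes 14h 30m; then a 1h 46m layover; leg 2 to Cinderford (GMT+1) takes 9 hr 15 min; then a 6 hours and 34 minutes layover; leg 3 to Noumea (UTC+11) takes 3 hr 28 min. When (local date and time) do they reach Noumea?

6:31 PM on May 22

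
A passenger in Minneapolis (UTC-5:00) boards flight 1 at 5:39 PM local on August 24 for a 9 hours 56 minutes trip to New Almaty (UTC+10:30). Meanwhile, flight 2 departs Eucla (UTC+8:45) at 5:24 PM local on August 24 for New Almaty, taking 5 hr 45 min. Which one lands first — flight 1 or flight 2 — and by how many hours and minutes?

Flight 1 in UTC: 5:39 PM + 5:00 = 10:39 PM on Aug 24.
+9 hours 56 minutes → arrive 8:35 AM UTC on Aug 25.
Flight 2 in UTC: 5:24 PM − 8:45 = 8:39 AM on Aug 24.
+5 hours 45 minutes → arrive 2:24 PM UTC on Aug 24.
Flight 2 lands earlier by 18 hours 11 minutes.

the second, by 18 hours 11 minutes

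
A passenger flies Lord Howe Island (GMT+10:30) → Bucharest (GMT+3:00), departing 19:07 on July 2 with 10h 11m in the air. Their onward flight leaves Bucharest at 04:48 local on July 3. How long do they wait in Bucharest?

7 hours

Convert departure to UTC: 19:07 − 10:30 = 08:37 UTC on Jul 2.
Add 10 hours 11 minutes flight time → 18:48 UTC.
Bucharest is UTC+3:00, so local arrival = 18:48 + 3:00 = 21:48 on Jul 2.
Layover = 04:48 − 21:48 (+1 day) = 7 hours.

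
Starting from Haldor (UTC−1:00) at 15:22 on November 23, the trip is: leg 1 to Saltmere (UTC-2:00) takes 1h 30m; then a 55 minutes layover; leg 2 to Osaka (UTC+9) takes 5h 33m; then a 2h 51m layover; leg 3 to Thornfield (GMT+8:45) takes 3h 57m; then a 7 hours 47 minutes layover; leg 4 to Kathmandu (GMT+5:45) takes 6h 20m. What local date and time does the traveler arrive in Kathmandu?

Convert departure to UTC: 15:22 + 1:00 = 16:22 UTC on Nov 23.
Add 1 hour and 30 minutes leg 1 → 17:52 UTC.
Add 55 minutes layover in Saltmere → 18:47 UTC.
Add 5 hours and 33 minutes leg 2 → 00:20 UTC (Nov 24).
Add 2 hours 51 minutes layover in Osaka → 03:11 UTC.
Add 3 hours 57 minutes leg 3 → 07:08 UTC.
Add 7 hours 47 minutes layover in Thornfield → 14:55 UTC.
Add 6 hours and 20 minutes leg 4 → 21:15 UTC.
Kathmandu is UTC+5:45, so local arrival = 21:15 + 5:45 = 03:00 on Nov 25.

03:00 on Nov 25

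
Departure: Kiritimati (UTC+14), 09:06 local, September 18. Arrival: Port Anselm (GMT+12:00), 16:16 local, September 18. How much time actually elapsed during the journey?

9 hours 10 minutes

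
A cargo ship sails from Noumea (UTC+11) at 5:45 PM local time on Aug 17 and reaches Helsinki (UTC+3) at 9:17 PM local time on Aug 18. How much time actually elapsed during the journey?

35 hours 32 minutes

Helsinki is 8:00 behind Noumea.
Clock-face elapsed time (ignoring zones) is 27 hours 32 minutes.
Actual elapsed = 27 hours 32 minutes + 8:00 = 35 hours 32 minutes.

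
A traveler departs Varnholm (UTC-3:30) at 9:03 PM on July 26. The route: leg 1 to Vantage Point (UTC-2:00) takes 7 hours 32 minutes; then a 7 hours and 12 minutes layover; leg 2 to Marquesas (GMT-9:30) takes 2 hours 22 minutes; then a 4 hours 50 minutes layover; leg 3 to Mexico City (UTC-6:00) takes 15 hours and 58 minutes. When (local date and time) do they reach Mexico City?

Convert departure to UTC: 9:03 PM + 3:30 = 12:33 AM UTC on Jul 27.
Add 7 hours 32 minutes leg 1 → 8:05 AM UTC.
Add 7 hours and 12 minutes layover in Vantage Point → 3:17 PM UTC.
Add 2 hours and 22 minutes leg 2 → 5:39 PM UTC.
Add 4 hours 50 minutes layover in Marquesas → 10:29 PM UTC.
Add 15 hours 58 minutes leg 3 → 2:27 PM UTC (Jul 28).
Mexico City is UTC−6:00, so local arrival = 2:27 PM − 6:00 = 8:27 AM on Jul 28.

8:27 AM on July 28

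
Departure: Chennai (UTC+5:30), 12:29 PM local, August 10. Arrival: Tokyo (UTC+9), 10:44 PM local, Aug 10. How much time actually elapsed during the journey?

6 hours 45 minutes

Departure in UTC: 12:29 PM − 5:30 = 6:59 AM on Aug 10.
Arrival in UTC: 10:44 PM − 9:00 = 1:44 PM on Aug 10.
Elapsed = 1:44 PM − 6:59 AM = 6 hours 45 minutes.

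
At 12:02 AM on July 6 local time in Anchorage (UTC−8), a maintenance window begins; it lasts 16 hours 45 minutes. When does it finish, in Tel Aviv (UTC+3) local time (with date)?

Convert start to UTC: 12:02 AM + 8:00 = 8:02 AM UTC on Jul 6.
Add 16 hours 45 minutes duration → 12:47 AM UTC (Jul 7).
Tel Aviv is UTC+3:00, so local end time = 12:47 AM + 3:00 = 3:47 AM on Jul 7.

3:47 AM on Jul 7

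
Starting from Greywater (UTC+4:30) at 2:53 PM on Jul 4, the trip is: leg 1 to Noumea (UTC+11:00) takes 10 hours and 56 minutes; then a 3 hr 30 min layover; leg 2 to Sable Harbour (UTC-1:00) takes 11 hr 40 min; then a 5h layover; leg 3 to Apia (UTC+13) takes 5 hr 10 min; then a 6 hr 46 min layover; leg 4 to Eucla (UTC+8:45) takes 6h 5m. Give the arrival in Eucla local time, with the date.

8:15 PM on July 6

Convert departure to UTC: 2:53 PM − 4:30 = 10:23 AM UTC on Jul 4.
Add 10 hours and 56 minutes leg 1 → 9:19 PM UTC.
Add 3 hours and 30 minutes layover in Noumea → 12:49 AM UTC (Jul 5).
Add 11 hours and 40 minutes leg 2 → 12:29 PM UTC.
Add 5 hours layover in Sable Harbour → 5:29 PM UTC.
Add 5 hours 10 minutes leg 3 → 10:39 PM UTC.
Add 6 hours 46 minutes layover in Apia → 5:25 AM UTC (Jul 6).
Add 6 hours and 5 minutes leg 4 → 11:30 AM UTC.
Eucla is UTC+8:45, so local arrival = 11:30 AM + 8:45 = 8:15 PM on Jul 6.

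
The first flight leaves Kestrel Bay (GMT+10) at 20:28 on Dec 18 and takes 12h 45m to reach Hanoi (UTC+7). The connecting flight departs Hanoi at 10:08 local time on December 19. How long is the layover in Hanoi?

3 hours 55 minutes

Convert departure to UTC: 20:28 − 10:00 = 10:28 UTC on Dec 18.
Add 12 hours 45 minutes flight time → 23:13 UTC.
Hanoi is UTC+7:00, so local arrival = 23:13 + 7:00 = 06:13 on Dec 19.
Layover = 10:08 − 06:13 = 3 hours 55 minutes.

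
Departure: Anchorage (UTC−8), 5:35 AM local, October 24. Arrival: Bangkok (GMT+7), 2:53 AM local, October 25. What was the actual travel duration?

6 hours 18 minutes

Departure in UTC: 5:35 AM + 8:00 = 1:35 PM on Oct 24.
Arrival in UTC: 2:53 AM − 7:00 = 7:53 PM on Oct 24.
Elapsed = 7:53 PM − 1:35 PM = 6 hours 18 minutes.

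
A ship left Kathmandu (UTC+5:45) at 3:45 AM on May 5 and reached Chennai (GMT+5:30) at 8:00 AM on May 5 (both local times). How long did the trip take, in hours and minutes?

4 hours 30 minutes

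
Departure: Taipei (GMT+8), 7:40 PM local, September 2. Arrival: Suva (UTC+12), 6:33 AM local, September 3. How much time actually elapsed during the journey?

Suva is 4:00 ahead of Taipei.
Clock-face elapsed time (ignoring zones) is 10 hours 53 minutes.
Actual elapsed = 10 hours 53 minutes − 4:00 = 6 hours 53 minutes.

6 hours 53 minutes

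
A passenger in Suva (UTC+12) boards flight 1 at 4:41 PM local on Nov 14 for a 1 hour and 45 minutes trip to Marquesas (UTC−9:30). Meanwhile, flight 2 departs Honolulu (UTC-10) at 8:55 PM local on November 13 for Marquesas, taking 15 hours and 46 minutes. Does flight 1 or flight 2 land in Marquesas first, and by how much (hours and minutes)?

Flight 1 in UTC: 4:41 PM − 12:00 = 4:41 AM on Nov 14.
+1 hour 45 minutes → arrive 6:26 AM UTC on Nov 14.
Flight 2 in UTC: 8:55 PM + 10:00 = 6:55 AM on Nov 14.
+15 hours and 46 minutes → arrive 10:41 PM UTC on Nov 14.
Flight 1 lands earlier by 16 hours 15 minutes.

the first, by 16 hours 15 minutes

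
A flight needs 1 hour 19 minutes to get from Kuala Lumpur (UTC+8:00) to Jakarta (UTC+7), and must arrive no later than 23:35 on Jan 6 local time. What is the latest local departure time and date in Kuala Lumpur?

23:16 on Jan 6

Target arrival in UTC: 23:35 − 7:00 = 16:35 on Jan 6.
Subtract 1 hour and 19 minutes → departure 15:16 UTC on Jan 6.
Kuala Lumpur is UTC+8:00: 15:16 + 8:00 = 23:16 on Jan 6.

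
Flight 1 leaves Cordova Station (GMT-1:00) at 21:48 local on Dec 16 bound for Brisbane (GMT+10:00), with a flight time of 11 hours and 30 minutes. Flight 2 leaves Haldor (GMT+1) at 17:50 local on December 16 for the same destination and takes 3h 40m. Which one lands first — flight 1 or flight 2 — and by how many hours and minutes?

Flight 1 in UTC: 21:48 + 1:00 = 22:48 on Dec 16.
+11 hours 30 minutes → arrive 10:18 UTC on Dec 17.
Flight 2 in UTC: 17:50 − 1:00 = 16:50 on Dec 16.
+3 hours and 40 minutes → arrive 20:30 UTC on Dec 16.
Flight 2 lands earlier by 13 hours 48 minutes.

the second, by 13 hours 48 minutes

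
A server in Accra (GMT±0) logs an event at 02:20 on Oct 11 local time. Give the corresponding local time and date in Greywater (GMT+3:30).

Greywater is 3:30 ahead of Accra.
Shift by the zone difference: 02:20 + 3:30 = 05:50 on Oct 11 in Greywater.

05:50 on October 11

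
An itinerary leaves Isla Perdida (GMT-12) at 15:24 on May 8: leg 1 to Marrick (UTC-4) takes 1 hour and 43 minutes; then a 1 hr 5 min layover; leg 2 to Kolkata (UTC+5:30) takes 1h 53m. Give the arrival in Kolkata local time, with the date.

Convert departure to UTC: 15:24 + 12:00 = 03:24 UTC on May 9.
Add 1 hour and 43 minutes leg 1 → 05:07 UTC.
Add 1 hour 5 minutes layover in Marrick → 06:12 UTC.
Add 1 hour and 53 minutes leg 2 → 08:05 UTC.
Kolkata is UTC+5:30, so local arrival = 08:05 + 5:30 = 13:35 on May 9.

13:35 on May 9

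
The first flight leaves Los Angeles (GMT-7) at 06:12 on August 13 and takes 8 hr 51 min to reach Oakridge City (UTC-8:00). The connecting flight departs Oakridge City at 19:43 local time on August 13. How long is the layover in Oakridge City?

5 hours 40 minutes

Convert departure to UTC: 06:12 + 7:00 = 13:12 UTC on Aug 13.
Add 8 hours and 51 minutes flight time → 22:03 UTC.
Oakridge City is UTC−8:00, so local arrival = 22:03 − 8:00 = 14:03 on Aug 13.
Layover = 19:43 − 14:03 = 5 hours 40 minutes.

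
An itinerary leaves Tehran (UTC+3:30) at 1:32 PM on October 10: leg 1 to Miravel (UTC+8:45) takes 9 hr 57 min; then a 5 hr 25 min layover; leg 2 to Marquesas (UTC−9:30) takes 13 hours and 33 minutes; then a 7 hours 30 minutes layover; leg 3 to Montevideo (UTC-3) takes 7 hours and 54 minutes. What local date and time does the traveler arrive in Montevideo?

3:21 AM on October 12

Convert departure to UTC: 1:32 PM − 3:30 = 10:02 AM UTC on Oct 10.
Add 9 hours and 57 minutes leg 1 → 7:59 PM UTC.
Add 5 hours 25 minutes layover in Miravel → 1:24 AM UTC (Oct 11).
Add 13 hours and 33 minutes leg 2 → 2:57 PM UTC.
Add 7 hours 30 minutes layover in Marquesas → 10:27 PM UTC.
Add 7 hours 54 minutes leg 3 → 6:21 AM UTC (Oct 12).
Montevideo is UTC−3:00, so local arrival = 6:21 AM − 3:00 = 3:21 AM on Oct 12.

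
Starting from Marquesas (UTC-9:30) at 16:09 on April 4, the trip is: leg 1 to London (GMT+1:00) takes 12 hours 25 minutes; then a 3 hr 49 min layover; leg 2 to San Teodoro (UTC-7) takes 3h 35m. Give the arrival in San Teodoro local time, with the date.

14:28 on April 5

Convert departure to UTC: 16:09 + 9:30 = 01:39 UTC on Apr 5.
Add 12 hours and 25 minutes leg 1 → 14:04 UTC.
Add 3 hours and 49 minutes layover in London → 17:53 UTC.
Add 3 hours 35 minutes leg 2 → 21:28 UTC.
San Teodoro is UTC−7:00, so local arrival = 21:28 − 7:00 = 14:28 on Apr 5.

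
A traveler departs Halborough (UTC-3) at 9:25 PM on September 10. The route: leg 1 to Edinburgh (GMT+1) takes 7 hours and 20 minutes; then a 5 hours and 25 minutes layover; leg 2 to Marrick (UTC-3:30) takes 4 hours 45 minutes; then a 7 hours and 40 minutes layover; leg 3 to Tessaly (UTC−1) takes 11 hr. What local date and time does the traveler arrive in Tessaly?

Convert departure to UTC: 9:25 PM + 3:00 = 12:25 AM UTC on Sep 11.
Add 7 hours and 20 minutes leg 1 → 7:45 AM UTC.
Add 5 hours and 25 minutes layover in Edinburgh → 1:10 PM UTC.
Add 4 hours and 45 minutes leg 2 → 5:55 PM UTC.
Add 7 hours 40 minutes layover in Marrick → 1:35 AM UTC (Sep 12).
Add 11 hours leg 3 → 12:35 PM UTC.
Tessaly is UTC−1:00, so local arrival = 12:35 PM − 1:00 = 11:35 AM on Sep 12.

11:35 AM on Sep 12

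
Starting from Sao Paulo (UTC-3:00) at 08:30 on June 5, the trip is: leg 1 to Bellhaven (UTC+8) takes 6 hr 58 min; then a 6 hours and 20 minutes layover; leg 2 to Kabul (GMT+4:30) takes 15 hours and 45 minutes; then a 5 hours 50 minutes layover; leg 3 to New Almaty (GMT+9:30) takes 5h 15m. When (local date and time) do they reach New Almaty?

13:08 on Jun 7

Convert departure to UTC: 08:30 + 3:00 = 11:30 UTC on Jun 5.
Add 6 hours 58 minutes leg 1 → 18:28 UTC.
Add 6 hours and 20 minutes layover in Bellhaven → 00:48 UTC (Jun 6).
Add 15 hours 45 minutes leg 2 → 16:33 UTC.
Add 5 hours and 50 minutes layover in Kabul → 22:23 UTC.
Add 5 hours 15 minutes leg 3 → 03:38 UTC (Jun 7).
New Almaty is UTC+9:30, so local arrival = 03:38 + 9:30 = 13:08 on Jun 7.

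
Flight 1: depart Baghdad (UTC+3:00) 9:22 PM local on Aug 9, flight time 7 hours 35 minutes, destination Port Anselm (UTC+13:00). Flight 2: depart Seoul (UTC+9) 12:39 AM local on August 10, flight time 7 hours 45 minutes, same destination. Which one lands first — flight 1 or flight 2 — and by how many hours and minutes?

Flight 1 in UTC: 9:22 PM − 3:00 = 6:22 PM on Aug 9.
+7 hours 35 minutes → arrive 1:57 AM UTC on Aug 10.
Flight 2 in UTC: 12:39 AM − 9:00 = 3:39 PM on Aug 9.
+7 hours 45 minutes → arrive 11:24 PM UTC on Aug 9.
Flight 2 lands earlier by 2 hours 33 minutes.

the second, by 2 hours 33 minutes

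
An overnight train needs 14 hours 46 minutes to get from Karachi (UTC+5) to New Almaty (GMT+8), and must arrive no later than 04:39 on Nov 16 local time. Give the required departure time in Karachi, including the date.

10:53 on November 15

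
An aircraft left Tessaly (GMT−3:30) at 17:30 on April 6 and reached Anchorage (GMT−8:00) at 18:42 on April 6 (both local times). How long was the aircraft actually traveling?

5 hours 42 minutes

Departure in UTC: 17:30 + 3:30 = 21:00 on Apr 6.
Arrival in UTC: 18:42 + 8:00 = 02:42 on Apr 7.
Elapsed = 02:42 − 21:00 (+1 day) = 5 hours 42 minutes.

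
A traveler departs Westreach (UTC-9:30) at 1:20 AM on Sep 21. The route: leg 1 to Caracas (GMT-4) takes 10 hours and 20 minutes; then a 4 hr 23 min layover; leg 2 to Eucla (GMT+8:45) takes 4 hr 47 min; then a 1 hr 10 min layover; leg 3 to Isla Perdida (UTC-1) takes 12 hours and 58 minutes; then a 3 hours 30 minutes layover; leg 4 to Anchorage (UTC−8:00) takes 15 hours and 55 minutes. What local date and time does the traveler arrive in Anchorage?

7:53 AM on September 23

Convert departure to UTC: 1:20 AM + 9:30 = 10:50 AM UTC on Sep 21.
Add 10 hours 20 minutes leg 1 → 9:10 PM UTC.
Add 4 hours 23 minutes layover in Caracas → 1:33 AM UTC (Sep 22).
Add 4 hours and 47 minutes leg 2 → 6:20 AM UTC.
Add 1 hour and 10 minutes layover in Eucla → 7:30 AM UTC.
Add 12 hours and 58 minutes leg 3 → 8:28 PM UTC.
Add 3 hours 30 minutes layover in Isla Perdida → 11:58 PM UTC.
Add 15 hours 55 minutes leg 4 → 3:53 PM UTC (Sep 23).
Anchorage is UTC−8:00, so local arrival = 3:53 PM − 8:00 = 7:53 AM on Sep 23.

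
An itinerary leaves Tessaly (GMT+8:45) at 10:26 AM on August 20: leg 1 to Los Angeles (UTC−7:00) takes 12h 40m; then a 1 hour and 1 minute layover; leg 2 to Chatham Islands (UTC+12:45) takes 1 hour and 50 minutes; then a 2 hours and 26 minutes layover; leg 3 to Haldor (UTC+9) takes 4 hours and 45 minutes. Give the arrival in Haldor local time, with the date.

Convert departure to UTC: 10:26 AM − 8:45 = 1:41 AM UTC on Aug 20.
Add 12 hours 40 minutes leg 1 → 2:21 PM UTC.
Add 1 hour and 1 minute layover in Los Angeles → 3:22 PM UTC.
Add 1 hour and 50 minutes leg 2 → 5:12 PM UTC.
Add 2 hours 26 minutes layover in Chatham Islands → 7:38 PM UTC.
Add 4 hours 45 minutes leg 3 → 12:23 AM UTC (Aug 21).
Haldor is UTC+9:00, so local arrival = 12:23 AM + 9:00 = 9:23 AM on Aug 21.

9:23 AM on Aug 21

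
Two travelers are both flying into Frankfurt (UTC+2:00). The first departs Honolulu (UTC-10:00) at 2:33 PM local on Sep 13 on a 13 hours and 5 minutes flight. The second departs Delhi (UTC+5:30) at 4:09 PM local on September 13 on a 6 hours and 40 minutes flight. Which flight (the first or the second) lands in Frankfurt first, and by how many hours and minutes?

Flight 1 in UTC: 2:33 PM + 10:00 = 12:33 AM on Sep 14.
+13 hours 5 minutes → arrive 1:38 PM UTC on Sep 14.
Flight 2 in UTC: 4:09 PM − 5:30 = 10:39 AM on Sep 13.
+6 hours 40 minutes → arrive 5:19 PM UTC on Sep 13.
Flight 2 lands earlier by 20 hours 19 minutes.

the second, by 20 hours 19 minutes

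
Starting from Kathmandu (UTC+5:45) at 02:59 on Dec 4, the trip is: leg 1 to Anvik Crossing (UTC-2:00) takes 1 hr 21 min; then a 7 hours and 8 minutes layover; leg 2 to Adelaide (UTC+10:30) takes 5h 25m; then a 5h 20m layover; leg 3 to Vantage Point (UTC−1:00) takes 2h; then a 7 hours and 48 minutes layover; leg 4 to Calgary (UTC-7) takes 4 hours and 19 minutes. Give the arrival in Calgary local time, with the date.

23:35 on December 4

Convert departure to UTC: 02:59 − 5:45 = 21:14 UTC on Dec 3.
Add 1 hour and 21 minutes leg 1 → 22:35 UTC.
Add 7 hours and 8 minutes layover in Anvik Crossing → 05:43 UTC (Dec 4).
Add 5 hours and 25 minutes leg 2 → 11:08 UTC.
Add 5 hours and 20 minutes layover in Adelaide → 16:28 UTC.
Add 2 hours leg 3 → 18:28 UTC.
Add 7 hours and 48 minutes layover in Vantage Point → 02:16 UTC (Dec 5).
Add 4 hours 19 minutes leg 4 → 06:35 UTC.
Calgary is UTC−7:00, so local arrival = 06:35 − 7:00 = 23:35 on Dec 4.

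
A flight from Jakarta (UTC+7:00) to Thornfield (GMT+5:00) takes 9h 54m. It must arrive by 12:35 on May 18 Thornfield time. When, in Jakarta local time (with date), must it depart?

Target arrival in UTC: 12:35 − 5:00 = 07:35 on May 18.
Subtract 9 hours and 54 minutes → departure 21:41 UTC on May 17.
Jakarta is UTC+7:00: 21:41 + 7:00 = 04:41 on May 18.

04:41 on May 18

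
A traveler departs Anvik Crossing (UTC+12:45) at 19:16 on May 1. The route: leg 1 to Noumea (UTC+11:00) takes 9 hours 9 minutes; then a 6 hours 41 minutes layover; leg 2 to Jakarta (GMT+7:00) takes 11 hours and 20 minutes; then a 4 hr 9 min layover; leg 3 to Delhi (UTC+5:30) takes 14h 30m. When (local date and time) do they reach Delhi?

Convert departure to UTC: 19:16 − 12:45 = 06:31 UTC on May 1.
Add 9 hours 9 minutes leg 1 → 15:40 UTC.
Add 6 hours and 41 minutes layover in Noumea → 22:21 UTC.
Add 11 hours 20 minutes leg 2 → 09:41 UTC (May 2).
Add 4 hours 9 minutes layover in Jakarta → 13:50 UTC.
Add 14 hours and 30 minutes leg 3 → 04:20 UTC (May 3).
Delhi is UTC+5:30, so local arrival = 04:20 + 5:30 = 09:50 on May 3.

09:50 on May 3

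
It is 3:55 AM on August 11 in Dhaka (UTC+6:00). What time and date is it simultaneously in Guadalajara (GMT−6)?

3:55 PM on Aug 10

Guadalajara is 12:00 behind Dhaka.
Shift by the zone difference: 3:55 AM − 12:00 = 3:55 PM on Aug 10 in Guadalajara.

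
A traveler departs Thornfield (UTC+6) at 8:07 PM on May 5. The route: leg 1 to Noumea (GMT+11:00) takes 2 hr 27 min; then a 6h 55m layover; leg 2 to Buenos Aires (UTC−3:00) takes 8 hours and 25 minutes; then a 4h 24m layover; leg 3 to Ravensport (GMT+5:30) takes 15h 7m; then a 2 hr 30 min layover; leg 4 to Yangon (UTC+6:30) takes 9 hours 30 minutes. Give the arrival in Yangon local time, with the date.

Convert departure to UTC: 8:07 PM − 6:00 = 2:07 PM UTC on May 5.
Add 2 hours and 27 minutes leg 1 → 4:34 PM UTC.
Add 6 hours and 55 minutes layover in Noumea → 11:29 PM UTC.
Add 8 hours and 25 minutes leg 2 → 7:54 AM UTC (May 6).
Add 4 hours 24 minutes layover in Buenos Aires → 12:18 PM UTC.
Add 15 hours and 7 minutes leg 3 → 3:25 AM UTC (May 7).
Add 2 hours and 30 minutes layover in Ravensport → 5:55 AM UTC.
Add 9 hours and 30 minutes leg 4 → 3:25 PM UTC.
Yangon is UTC+6:30, so local arrival = 3:25 PM + 6:30 = 9:55 PM on May 7.

9:55 PM on May 7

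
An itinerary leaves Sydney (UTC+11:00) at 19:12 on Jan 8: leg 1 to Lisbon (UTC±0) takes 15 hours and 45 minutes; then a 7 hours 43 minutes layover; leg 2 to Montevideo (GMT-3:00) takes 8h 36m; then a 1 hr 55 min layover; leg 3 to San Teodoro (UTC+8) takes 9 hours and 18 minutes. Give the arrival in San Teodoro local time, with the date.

Convert departure to UTC: 19:12 − 11:00 = 08:12 UTC on Jan 8.
Add 15 hours 45 minutes leg 1 → 23:57 UTC.
Add 7 hours and 43 minutes layover in Lisbon → 07:40 UTC (Jan 9).
Add 8 hours 36 minutes leg 2 → 16:16 UTC.
Add 1 hour 55 minutes layover in Montevideo → 18:11 UTC.
Add 9 hours 18 minutes leg 3 → 03:29 UTC (Jan 10).
San Teodoro is UTC+8:00, so local arrival = 03:29 + 8:00 = 11:29 on Jan 10.

11:29 on January 10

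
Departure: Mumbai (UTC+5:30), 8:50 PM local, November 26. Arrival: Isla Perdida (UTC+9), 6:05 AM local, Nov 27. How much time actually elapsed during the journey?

Departure in UTC: 8:50 PM − 5:30 = 3:20 PM on Nov 26.
Arrival in UTC: 6:05 AM − 9:00 = 9:05 PM on Nov 26.
Elapsed = 9:05 PM − 3:20 PM = 5 hours 45 minutes.

5 hours 45 minutes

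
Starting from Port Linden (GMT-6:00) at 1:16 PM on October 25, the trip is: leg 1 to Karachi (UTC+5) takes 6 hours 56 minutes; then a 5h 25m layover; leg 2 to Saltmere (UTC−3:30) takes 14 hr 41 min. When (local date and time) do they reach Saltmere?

Convert departure to UTC: 1:16 PM + 6:00 = 7:16 PM UTC on Oct 25.
Add 6 hours 56 minutes leg 1 → 2:12 AM UTC (Oct 26).
Add 5 hours 25 minutes layover in Karachi → 7:37 AM UTC.
Add 14 hours and 41 minutes leg 2 → 10:18 PM UTC.
Saltmere is UTC−3:30, so local arrival = 10:18 PM − 3:30 = 6:48 PM on Oct 26.

6:48 PM on Oct 26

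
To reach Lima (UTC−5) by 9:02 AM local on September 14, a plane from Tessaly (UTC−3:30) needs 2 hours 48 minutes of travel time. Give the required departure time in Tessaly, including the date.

7:44 AM on Sep 14

Target arrival in UTC: 9:02 AM + 5:00 = 2:02 PM on Sep 14.
Subtract 2 hours 48 minutes → departure 11:14 AM UTC on Sep 14.
Tessaly is UTC−3:30: 11:14 AM − 3:30 = 7:44 AM on Sep 14.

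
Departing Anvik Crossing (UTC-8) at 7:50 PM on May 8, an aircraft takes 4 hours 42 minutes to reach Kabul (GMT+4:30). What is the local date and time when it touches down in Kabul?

Convert departure to UTC: 7:50 PM + 8:00 = 3:50 AM UTC on May 9.
Add 4 hours 42 minutes travel time → 8:32 AM UTC.
Kabul is UTC+4:30, so local arrival = 8:32 AM + 4:30 = 1:02 PM on May 9.

1:02 PM on May 9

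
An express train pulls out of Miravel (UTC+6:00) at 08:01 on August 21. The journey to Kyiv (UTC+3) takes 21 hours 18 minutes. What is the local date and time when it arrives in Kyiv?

02:19 on August 22

Convert departure to UTC: 08:01 − 6:00 = 02:01 UTC on Aug 21.
Add 21 hours and 18 minutes travel time → 23:19 UTC.
Kyiv is UTC+3:00, so local arrival = 23:19 + 3:00 = 02:19 on Aug 22.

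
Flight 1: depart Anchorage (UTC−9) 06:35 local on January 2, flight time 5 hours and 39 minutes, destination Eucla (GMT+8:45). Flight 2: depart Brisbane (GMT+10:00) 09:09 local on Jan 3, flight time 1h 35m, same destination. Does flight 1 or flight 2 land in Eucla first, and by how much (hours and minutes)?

the first, by 3 hours 30 minutes

Flight 1 in UTC: 06:35 + 9:00 = 15:35 on Jan 2.
+5 hours and 39 minutes → arrive 21:14 UTC on Jan 2.
Flight 2 in UTC: 09:09 − 10:00 = 23:09 on Jan 2.
+1 hour and 35 minutes → arrive 00:44 UTC on Jan 3.
Flight 1 lands earlier by 3 hours 30 minutes.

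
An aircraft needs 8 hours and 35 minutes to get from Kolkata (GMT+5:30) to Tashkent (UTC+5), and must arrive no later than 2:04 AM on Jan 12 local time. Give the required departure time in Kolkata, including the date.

5:59 PM on January 11

Target arrival in UTC: 2:04 AM − 5:00 = 9:04 PM on Jan 11.
Subtract 8 hours 35 minutes → departure 12:29 PM UTC on Jan 11.
Kolkata is UTC+5:30: 12:29 PM + 5:30 = 5:59 PM on Jan 11.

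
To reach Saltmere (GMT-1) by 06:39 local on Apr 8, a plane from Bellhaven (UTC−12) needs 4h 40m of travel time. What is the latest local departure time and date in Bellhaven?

Target arrival in UTC: 06:39 + 1:00 = 07:39 on Apr 8.
Subtract 4 hours and 40 minutes → departure 02:59 UTC on Apr 8.
Bellhaven is UTC−12:00: 02:59 − 12:00 = 14:59 on Apr 7.

14:59 on April 7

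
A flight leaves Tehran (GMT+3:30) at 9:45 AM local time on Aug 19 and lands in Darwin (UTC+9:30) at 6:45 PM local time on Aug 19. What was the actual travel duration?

3 hours

Departure in UTC: 9:45 AM − 3:30 = 6:15 AM on Aug 19.
Arrival in UTC: 6:45 PM − 9:30 = 9:15 AM on Aug 19.
Elapsed = 9:15 AM − 6:15 AM = 3 hours.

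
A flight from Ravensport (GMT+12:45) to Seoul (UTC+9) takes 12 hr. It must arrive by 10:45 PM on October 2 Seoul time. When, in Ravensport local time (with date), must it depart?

2:30 PM on October 2

Target arrival in UTC: 10:45 PM − 9:00 = 1:45 PM on Oct 2.
Subtract 12 hours → departure 1:45 AM UTC on Oct 2.
Ravensport is UTC+12:45: 1:45 AM + 12:45 = 2:30 PM on Oct 2.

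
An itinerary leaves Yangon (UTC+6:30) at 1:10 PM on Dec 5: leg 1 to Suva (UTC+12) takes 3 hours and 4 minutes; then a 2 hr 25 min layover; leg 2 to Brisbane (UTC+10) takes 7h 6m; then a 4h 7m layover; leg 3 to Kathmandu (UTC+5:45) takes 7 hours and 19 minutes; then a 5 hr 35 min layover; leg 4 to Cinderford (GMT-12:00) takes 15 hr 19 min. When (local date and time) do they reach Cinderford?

3:35 PM on Dec 6

Convert departure to UTC: 1:10 PM − 6:30 = 6:40 AM UTC on Dec 5.
Add 3 hours 4 minutes leg 1 → 9:44 AM UTC.
Add 2 hours 25 minutes layover in Suva → 12:09 PM UTC.
Add 7 hours and 6 minutes leg 2 → 7:15 PM UTC.
Add 4 hours and 7 minutes layover in Brisbane → 11:22 PM UTC.
Add 7 hours 19 minutes leg 3 → 6:41 AM UTC (Dec 6).
Add 5 hours and 35 minutes layover in Kathmandu → 12:16 PM UTC.
Add 15 hours 19 minutes leg 4 → 3:35 AM UTC (Dec 7).
Cinderford is UTC−12:00, so local arrival = 3:35 AM − 12:00 = 3:35 PM on Dec 6.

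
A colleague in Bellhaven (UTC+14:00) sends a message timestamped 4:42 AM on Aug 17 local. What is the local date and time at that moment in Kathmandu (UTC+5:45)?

8:27 PM on August 16

In UTC: 4:42 AM − 14:00 = 2:42 PM on Aug 16.
Kathmandu is UTC+5:45: 2:42 PM + 5:45 = 8:27 PM on Aug 16.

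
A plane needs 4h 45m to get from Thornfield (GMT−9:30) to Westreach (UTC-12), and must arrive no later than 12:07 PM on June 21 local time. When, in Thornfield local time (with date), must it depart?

Target arrival in UTC: 12:07 PM + 12:00 = 12:07 AM on Jun 22.
Subtract 4 hours 45 minutes → departure 7:22 PM UTC on Jun 21.
Thornfield is UTC−9:30: 7:22 PM − 9:30 = 9:52 AM on Jun 21.

9:52 AM on June 21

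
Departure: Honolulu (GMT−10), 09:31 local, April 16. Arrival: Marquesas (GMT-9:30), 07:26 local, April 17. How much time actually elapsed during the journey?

21 hours 25 minutes

Departure in UTC: 09:31 + 10:00 = 19:31 on Apr 16.
Arrival in UTC: 07:26 + 9:30 = 16:56 on Apr 17.
Elapsed = 16:56 − 19:31 (+1 day) = 21 hours 25 minutes.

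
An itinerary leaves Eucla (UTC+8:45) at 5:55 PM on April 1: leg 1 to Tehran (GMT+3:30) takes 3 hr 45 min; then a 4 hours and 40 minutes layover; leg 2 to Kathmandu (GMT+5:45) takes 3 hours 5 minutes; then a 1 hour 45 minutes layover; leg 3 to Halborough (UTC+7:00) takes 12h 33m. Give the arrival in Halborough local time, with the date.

Convert departure to UTC: 5:55 PM − 8:45 = 9:10 AM UTC on Apr 1.
Add 3 hours 45 minutes leg 1 → 12:55 PM UTC.
Add 4 hours 40 minutes layover in Tehran → 5:35 PM UTC.
Add 3 hours 5 minutes leg 2 → 8:40 PM UTC.
Add 1 hour 45 minutes layover in Kathmandu → 10:25 PM UTC.
Add 12 hours 33 minutes leg 3 → 10:58 AM UTC (Apr 2).
Halborough is UTC+7:00, so local arrival = 10:58 AM + 7:00 = 5:58 PM on Apr 2.

5:58 PM on April 2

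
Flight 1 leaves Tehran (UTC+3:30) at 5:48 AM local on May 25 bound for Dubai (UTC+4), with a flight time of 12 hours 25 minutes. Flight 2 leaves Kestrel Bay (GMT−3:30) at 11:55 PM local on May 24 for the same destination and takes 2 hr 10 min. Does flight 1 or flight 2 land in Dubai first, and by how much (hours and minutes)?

the second, by 9 hours 8 minutes

Flight 1 in UTC: 5:48 AM − 3:30 = 2:18 AM on May 25.
+12 hours 25 minutes → arrive 2:43 PM UTC on May 25.
Flight 2 in UTC: 11:55 PM + 3:30 = 3:25 AM on May 25.
+2 hours 10 minutes → arrive 5:35 AM UTC on May 25.
Flight 2 lands earlier by 9 hours 8 minutes.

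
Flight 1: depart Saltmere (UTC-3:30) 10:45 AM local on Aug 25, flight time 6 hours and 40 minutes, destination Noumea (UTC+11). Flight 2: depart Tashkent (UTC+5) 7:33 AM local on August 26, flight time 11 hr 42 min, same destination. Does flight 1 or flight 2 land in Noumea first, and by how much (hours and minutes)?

the first, by 17 hours 20 minutes

Flight 1 in UTC: 10:45 AM + 3:30 = 2:15 PM on Aug 25.
+6 hours and 40 minutes → arrive 8:55 PM UTC on Aug 25.
Flight 2 in UTC: 7:33 AM − 5:00 = 2:33 AM on Aug 26.
+11 hours 42 minutes → arrive 2:15 PM UTC on Aug 26.
Flight 1 lands earlier by 17 hours 20 minutes.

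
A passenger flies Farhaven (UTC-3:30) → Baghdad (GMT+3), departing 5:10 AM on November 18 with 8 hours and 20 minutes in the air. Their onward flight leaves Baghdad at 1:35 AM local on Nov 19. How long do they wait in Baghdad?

Convert departure to UTC: 5:10 AM + 3:30 = 8:40 AM UTC on Nov 18.
Add 8 hours and 20 minutes flight time → 5:00 PM UTC.
Baghdad is UTC+3:00, so local arrival = 5:00 PM + 3:00 = 8:00 PM on Nov 18.
Layover = 1:35 AM − 8:00 PM (+1 day) = 5 hours 35 minutes.

5 hours 35 minutes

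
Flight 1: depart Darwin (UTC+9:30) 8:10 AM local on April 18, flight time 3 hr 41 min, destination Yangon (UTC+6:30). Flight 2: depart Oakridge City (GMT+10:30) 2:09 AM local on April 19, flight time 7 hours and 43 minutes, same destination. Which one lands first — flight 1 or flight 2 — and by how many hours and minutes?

the first, by 21 hours 1 minute

Flight 1 in UTC: 8:10 AM − 9:30 = 10:40 PM on Apr 17.
+3 hours and 41 minutes → arrive 2:21 AM UTC on Apr 18.
Flight 2 in UTC: 2:09 AM − 10:30 = 3:39 PM on Apr 18.
+7 hours and 43 minutes → arrive 11:22 PM UTC on Apr 18.
Flight 1 lands earlier by 21 hours 1 minute.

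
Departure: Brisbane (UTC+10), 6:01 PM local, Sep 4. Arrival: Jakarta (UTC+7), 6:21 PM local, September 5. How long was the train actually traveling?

27 hours 20 minutes

Departure in UTC: 6:01 PM − 10:00 = 8:01 AM on Sep 4.
Arrival in UTC: 6:21 PM − 7:00 = 11:21 AM on Sep 5.
Elapsed = 11:21 AM − 8:01 AM (+1 day) = 27 hours 20 minutes.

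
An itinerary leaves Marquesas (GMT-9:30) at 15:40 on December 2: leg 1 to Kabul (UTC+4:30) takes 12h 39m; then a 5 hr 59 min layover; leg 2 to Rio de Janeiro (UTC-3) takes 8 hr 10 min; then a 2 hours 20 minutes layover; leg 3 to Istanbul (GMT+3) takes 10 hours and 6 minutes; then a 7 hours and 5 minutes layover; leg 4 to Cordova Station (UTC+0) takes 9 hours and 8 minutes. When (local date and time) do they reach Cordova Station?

08:37 on Dec 5

Convert departure to UTC: 15:40 + 9:30 = 01:10 UTC on Dec 3.
Add 12 hours 39 minutes leg 1 → 13:49 UTC.
Add 5 hours 59 minutes layover in Kabul → 19:48 UTC.
Add 8 hours 10 minutes leg 2 → 03:58 UTC (Dec 4).
Add 2 hours and 20 minutes layover in Rio de Janeiro → 06:18 UTC.
Add 10 hours and 6 minutes leg 3 → 16:24 UTC.
Add 7 hours 5 minutes layover in Istanbul → 23:29 UTC.
Add 9 hours 8 minutes leg 4 → 08:37 UTC (Dec 5).
Cordova Station is UTC+0, so local arrival is the same: 08:37 on Dec 5.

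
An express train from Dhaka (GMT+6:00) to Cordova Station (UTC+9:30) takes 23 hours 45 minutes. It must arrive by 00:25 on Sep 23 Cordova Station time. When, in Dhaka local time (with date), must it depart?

21:10 on September 21

Target arrival in UTC: 00:25 − 9:30 = 14:55 on Sep 22.
Subtract 23 hours 45 minutes → departure 15:10 UTC on Sep 21.
Dhaka is UTC+6:00: 15:10 + 6:00 = 21:10 on Sep 21.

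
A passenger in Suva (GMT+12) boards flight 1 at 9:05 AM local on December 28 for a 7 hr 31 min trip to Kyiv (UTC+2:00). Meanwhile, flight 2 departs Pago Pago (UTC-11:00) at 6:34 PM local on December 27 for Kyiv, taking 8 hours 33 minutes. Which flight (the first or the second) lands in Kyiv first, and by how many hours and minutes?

Flight 1 in UTC: 9:05 AM − 12:00 = 9:05 PM on Dec 27.
+7 hours 31 minutes → arrive 4:36 AM UTC on Dec 28.
Flight 2 in UTC: 6:34 PM + 11:00 = 5:34 AM on Dec 28.
+8 hours and 33 minutes → arrive 2:07 PM UTC on Dec 28.
Flight 1 lands earlier by 9 hours 31 minutes.

the first, by 9 hours 31 minutes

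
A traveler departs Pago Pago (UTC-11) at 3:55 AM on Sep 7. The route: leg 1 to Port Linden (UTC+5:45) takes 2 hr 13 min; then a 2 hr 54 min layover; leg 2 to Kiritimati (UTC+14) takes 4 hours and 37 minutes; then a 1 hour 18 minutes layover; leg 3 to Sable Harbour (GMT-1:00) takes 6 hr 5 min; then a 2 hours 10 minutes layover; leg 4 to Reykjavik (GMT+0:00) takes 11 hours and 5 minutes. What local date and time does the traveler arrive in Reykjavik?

Convert departure to UTC: 3:55 AM + 11:00 = 2:55 PM UTC on Sep 7.
Add 2 hours 13 minutes leg 1 → 5:08 PM UTC.
Add 2 hours and 54 minutes layover in Port Linden → 8:02 PM UTC.
Add 4 hours 37 minutes leg 2 → 12:39 AM UTC (Sep 8).
Add 1 hour 18 minutes layover in Kiritimati → 1:57 AM UTC.
Add 6 hours 5 minutes leg 3 → 8:02 AM UTC.
Add 2 hours and 10 minutes layover in Sable Harbour → 10:12 AM UTC.
Add 11 hours and 5 minutes leg 4 → 9:17 PM UTC.
Reykjavik is UTC+0, so local arrival is the same: 9:17 PM on Sep 8.

9:17 PM on September 8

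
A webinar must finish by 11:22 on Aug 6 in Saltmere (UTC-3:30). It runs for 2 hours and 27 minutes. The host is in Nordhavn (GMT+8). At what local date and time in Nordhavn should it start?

20:25 on August 6

Target end time in UTC: 11:22 + 3:30 = 14:52 on Aug 6.
Subtract 2 hours and 27 minutes → start 12:25 UTC on Aug 6.
Nordhavn is UTC+8:00: 12:25 + 8:00 = 20:25 on Aug 6.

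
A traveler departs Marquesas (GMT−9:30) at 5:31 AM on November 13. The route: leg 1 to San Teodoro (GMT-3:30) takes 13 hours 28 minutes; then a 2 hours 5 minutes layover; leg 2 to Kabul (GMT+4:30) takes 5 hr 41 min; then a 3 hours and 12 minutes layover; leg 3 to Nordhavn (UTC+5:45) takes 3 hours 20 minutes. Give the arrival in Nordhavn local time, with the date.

12:32 AM on November 15

Convert departure to UTC: 5:31 AM + 9:30 = 3:01 PM UTC on Nov 13.
Add 13 hours and 28 minutes leg 1 → 4:29 AM UTC (Nov 14).
Add 2 hours 5 minutes layover in San Teodoro → 6:34 AM UTC.
Add 5 hours 41 minutes leg 2 → 12:15 PM UTC.
Add 3 hours 12 minutes layover in Kabul → 3:27 PM UTC.
Add 3 hours and 20 minutes leg 3 → 6:47 PM UTC.
Nordhavn is UTC+5:45, so local arrival = 6:47 PM + 5:45 = 12:32 AM on Nov 15.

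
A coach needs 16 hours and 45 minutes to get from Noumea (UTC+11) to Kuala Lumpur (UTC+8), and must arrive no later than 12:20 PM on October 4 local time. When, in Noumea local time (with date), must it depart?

Target arrival in UTC: 12:20 PM − 8:00 = 4:20 AM on Oct 4.
Subtract 16 hours and 45 minutes → departure 11:35 AM UTC on Oct 3.
Noumea is UTC+11:00: 11:35 AM + 11:00 = 10:35 PM on Oct 3.

10:35 PM on Oct 3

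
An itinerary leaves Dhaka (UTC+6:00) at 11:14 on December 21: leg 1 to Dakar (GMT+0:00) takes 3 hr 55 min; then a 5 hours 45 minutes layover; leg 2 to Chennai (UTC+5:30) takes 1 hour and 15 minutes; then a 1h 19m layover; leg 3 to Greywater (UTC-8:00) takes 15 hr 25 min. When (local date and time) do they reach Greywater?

00:53 on December 22

Convert departure to UTC: 11:14 − 6:00 = 05:14 UTC on Dec 21.
Add 3 hours and 55 minutes leg 1 → 09:09 UTC.
Add 5 hours 45 minutes layover in Dakar → 14:54 UTC.
Add 1 hour 15 minutes leg 2 → 16:09 UTC.
Add 1 hour and 19 minutes layover in Chennai → 17:28 UTC.
Add 15 hours 25 minutes leg 3 → 08:53 UTC (Dec 22).
Greywater is UTC−8:00, so local arrival = 08:53 − 8:00 = 00:53 on Dec 22.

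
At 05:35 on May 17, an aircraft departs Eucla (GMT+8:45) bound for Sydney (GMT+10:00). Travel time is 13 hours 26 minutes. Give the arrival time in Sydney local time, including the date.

20:16 on May 17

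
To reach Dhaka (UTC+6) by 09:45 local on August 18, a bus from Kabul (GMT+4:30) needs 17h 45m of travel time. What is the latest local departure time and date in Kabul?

Target arrival in UTC: 09:45 − 6:00 = 03:45 on Aug 18.
Subtract 17 hours and 45 minutes → departure 10:00 UTC on Aug 17.
Kabul is UTC+4:30: 10:00 + 4:30 = 14:30 on Aug 17.

14:30 on August 17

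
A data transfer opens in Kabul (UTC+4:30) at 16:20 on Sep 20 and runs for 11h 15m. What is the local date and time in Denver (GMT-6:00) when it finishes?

17:05 on Sep 20

Denver is 10:30 behind Kabul.
After 11 hours and 15 minutes it is 03:35 (Sep 21) in Kabul.
Shift by the zone difference: 03:35 − 10:30 = 17:05 on Sep 20 in Denver.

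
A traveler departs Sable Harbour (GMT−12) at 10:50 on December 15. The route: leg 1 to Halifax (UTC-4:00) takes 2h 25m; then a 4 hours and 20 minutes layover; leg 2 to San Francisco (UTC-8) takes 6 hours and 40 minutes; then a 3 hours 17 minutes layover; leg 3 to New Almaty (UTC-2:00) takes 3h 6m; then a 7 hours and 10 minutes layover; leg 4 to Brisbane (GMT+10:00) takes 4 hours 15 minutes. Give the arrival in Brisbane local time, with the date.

16:03 on Dec 17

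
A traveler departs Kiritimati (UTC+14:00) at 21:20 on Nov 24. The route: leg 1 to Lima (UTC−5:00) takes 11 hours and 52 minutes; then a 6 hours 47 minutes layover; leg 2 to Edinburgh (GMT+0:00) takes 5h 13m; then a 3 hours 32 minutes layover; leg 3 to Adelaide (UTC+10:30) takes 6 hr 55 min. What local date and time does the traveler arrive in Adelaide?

Convert departure to UTC: 21:20 − 14:00 = 07:20 UTC on Nov 24.
Add 11 hours and 52 minutes leg 1 → 19:12 UTC.
Add 6 hours 47 minutes layover in Lima → 01:59 UTC (Nov 25).
Add 5 hours and 13 minutes leg 2 → 07:12 UTC.
Add 3 hours and 32 minutes layover in Edinburgh → 10:44 UTC.
Add 6 hours 55 minutes leg 3 → 17:39 UTC.
Adelaide is UTC+10:30, so local arrival = 17:39 + 10:30 = 04:09 on Nov 26.

04:09 on Nov 26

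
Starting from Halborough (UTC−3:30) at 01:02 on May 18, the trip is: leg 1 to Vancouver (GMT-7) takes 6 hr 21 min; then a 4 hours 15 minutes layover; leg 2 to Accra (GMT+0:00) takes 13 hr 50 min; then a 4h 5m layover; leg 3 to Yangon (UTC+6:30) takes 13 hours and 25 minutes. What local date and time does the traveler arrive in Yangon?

04:58 on May 20

Convert departure to UTC: 01:02 + 3:30 = 04:32 UTC on May 18.
Add 6 hours and 21 minutes leg 1 → 10:53 UTC.
Add 4 hours 15 minutes layover in Vancouver → 15:08 UTC.
Add 13 hours 50 minutes leg 2 → 04:58 UTC (May 19).
Add 4 hours and 5 minutes layover in Accra → 09:03 UTC.
Add 13 hours 25 minutes leg 3 → 22:28 UTC.
Yangon is UTC+6:30, so local arrival = 22:28 + 6:30 = 04:58 on May 20.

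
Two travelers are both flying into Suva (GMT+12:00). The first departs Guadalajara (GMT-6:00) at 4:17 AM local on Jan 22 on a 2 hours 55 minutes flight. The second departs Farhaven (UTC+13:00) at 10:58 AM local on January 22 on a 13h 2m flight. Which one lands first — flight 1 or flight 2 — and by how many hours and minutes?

the second, by 2 hours 12 minutes

Flight 1 in UTC: 4:17 AM + 6:00 = 10:17 AM on Jan 22.
+2 hours and 55 minutes → arrive 1:12 PM UTC on Jan 22.
Flight 2 in UTC: 10:58 AM − 13:00 = 9:58 PM on Jan 21.
+13 hours 2 minutes → arrive 11:00 AM UTC on Jan 22.
Flight 2 lands earlier by 2 hours 12 minutes.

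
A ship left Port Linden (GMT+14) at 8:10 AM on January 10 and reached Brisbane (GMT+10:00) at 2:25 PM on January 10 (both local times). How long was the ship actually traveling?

Brisbane is 4:00 behind Port Linden.
Clock-face elapsed time (ignoring zones) is 6 hours 15 minutes.
Actual elapsed = 6 hours 15 minutes + 4:00 = 10 hours 15 minutes.

10 hours 15 minutes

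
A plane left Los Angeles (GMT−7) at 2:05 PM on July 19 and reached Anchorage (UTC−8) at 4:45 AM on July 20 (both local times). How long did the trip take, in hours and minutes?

15 hours 40 minutes

Departure in UTC: 2:05 PM + 7:00 = 9:05 PM on Jul 19.
Arrival in UTC: 4:45 AM + 8:00 = 12:45 PM on Jul 20.
Elapsed = 12:45 PM − 9:05 PM (+1 day) = 15 hours 40 minutes.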